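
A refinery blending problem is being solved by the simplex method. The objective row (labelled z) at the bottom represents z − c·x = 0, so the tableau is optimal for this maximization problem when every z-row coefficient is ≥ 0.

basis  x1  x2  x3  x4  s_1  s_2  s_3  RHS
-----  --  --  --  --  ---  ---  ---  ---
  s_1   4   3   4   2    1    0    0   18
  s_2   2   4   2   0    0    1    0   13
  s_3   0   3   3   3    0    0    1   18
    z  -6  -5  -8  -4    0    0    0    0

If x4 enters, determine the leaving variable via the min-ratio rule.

s_3

Column x4 entries and ratios — s_1: 18/2 = 9; s_2: 0 ≤ 0, skip; s_3: 18/3 = 6.
Smallest ratio is 6 in the row of s_3, so s_3 leaves.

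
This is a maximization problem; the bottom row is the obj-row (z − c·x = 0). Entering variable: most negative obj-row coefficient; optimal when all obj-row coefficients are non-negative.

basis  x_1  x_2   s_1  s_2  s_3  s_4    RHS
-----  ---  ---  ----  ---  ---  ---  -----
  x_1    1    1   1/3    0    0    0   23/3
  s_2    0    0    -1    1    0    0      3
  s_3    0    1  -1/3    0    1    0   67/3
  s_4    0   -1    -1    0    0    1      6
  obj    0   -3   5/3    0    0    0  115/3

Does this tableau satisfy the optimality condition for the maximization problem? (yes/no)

no

The obj-row has a negative entry -3 in column x_2, so it is not optimal.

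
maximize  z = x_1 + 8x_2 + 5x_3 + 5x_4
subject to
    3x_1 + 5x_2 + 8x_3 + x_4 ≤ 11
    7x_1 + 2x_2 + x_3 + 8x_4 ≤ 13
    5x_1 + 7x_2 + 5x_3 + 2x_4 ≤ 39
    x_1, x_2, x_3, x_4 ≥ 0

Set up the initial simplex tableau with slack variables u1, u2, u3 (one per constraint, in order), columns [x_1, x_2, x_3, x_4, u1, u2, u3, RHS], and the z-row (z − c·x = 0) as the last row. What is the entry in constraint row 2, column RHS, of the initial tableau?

The RHS of constraint 2 is b_2 = 13.

13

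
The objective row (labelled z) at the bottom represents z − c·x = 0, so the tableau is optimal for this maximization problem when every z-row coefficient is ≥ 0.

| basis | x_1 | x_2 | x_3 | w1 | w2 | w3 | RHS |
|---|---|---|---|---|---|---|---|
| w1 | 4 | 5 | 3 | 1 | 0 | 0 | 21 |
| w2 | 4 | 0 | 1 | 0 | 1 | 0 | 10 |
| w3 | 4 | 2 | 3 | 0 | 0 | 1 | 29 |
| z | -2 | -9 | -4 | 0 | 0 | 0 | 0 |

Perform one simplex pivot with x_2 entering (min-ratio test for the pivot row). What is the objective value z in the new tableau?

Ratio test on column x_2 — row 1: 21/5 = 21/5; row 2: entry 0 ≤ 0; row 3: 29/2 = 29/2. Minimum is 21/5 at row 1 (w1 leaves); pivot element 5.
Pivot on row 1; the z-row RHS becomes 0 − (-9)·(21/5) = 189/5.

189/5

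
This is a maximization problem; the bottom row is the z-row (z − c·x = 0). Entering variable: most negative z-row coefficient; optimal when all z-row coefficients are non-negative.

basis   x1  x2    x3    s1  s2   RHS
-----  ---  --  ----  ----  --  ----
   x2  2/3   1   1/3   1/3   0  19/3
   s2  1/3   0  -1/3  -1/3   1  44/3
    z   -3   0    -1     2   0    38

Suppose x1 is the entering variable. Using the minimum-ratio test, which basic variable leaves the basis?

x2

Column x1 entries and ratios — x2: (19/3)/(2/3) = 19/2; s2: (44/3)/(1/3) = 44.
Smallest ratio is 19/2 in the row of x2, so x2 leaves.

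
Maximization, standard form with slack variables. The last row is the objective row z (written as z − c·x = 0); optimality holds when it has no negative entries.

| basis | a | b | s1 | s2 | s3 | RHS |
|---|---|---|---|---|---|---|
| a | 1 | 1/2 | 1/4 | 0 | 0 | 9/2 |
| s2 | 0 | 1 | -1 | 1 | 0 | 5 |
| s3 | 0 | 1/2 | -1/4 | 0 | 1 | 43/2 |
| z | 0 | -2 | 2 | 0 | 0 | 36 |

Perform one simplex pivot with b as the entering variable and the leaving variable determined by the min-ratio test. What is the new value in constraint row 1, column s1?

Ratio test on column b — row 1: (9/2)/(1/2) = 9; row 2: 5/1 = 5; row 3: (43/2)/(1/2) = 43. Minimum is 5 at row 2 (s2 leaves); pivot element 1.
Divide row 2 by 1; eliminate column b from the other rows.
Row 1 update in column s1: 1/4 − (1/2)·(-1) = 3/4.

3/4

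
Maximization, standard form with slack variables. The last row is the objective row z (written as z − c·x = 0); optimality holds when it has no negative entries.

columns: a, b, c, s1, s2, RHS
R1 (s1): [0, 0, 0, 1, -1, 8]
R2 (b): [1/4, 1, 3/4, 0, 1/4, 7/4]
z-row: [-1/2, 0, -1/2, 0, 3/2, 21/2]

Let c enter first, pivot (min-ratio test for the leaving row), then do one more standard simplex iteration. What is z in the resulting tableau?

Ratio test on column c — row 1: entry 0 ≤ 0; row 2: (7/4)/(3/4) = 7/3. Minimum is 7/3 at row 2 (b leaves); pivot element 3/4.
Pivot on row 2; the z-row RHS becomes 21/2 − (-1/2)·(7/3) = 35/3.
Next entering variable (most negative z-row entry -1/3): a.
Ratio test on column a — row 1: entry 0 ≤ 0; row 2: (7/3)/(1/3) = 7. Minimum is 7 at row 2 (c leaves); pivot element 1/3.
After the second pivot the z-row RHS is 35/3 − (-1/3)·7 = 14.

14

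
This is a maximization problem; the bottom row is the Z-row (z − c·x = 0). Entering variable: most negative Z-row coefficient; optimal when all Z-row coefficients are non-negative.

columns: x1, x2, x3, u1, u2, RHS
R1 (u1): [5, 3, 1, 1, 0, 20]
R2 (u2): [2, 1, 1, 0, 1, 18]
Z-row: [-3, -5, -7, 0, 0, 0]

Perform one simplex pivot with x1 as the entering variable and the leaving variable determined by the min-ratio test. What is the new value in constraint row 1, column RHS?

Ratio test on column x1 — row 1: 20/5 = 4; row 2: 18/2 = 9. Minimum is 4 at row 1 (u1 leaves); pivot element 5.
Divide row 1 by 5; eliminate column x1 from the other rows.
In the new row 1, the RHS entry is the old entry divided by the pivot: 20/5 = 4.

4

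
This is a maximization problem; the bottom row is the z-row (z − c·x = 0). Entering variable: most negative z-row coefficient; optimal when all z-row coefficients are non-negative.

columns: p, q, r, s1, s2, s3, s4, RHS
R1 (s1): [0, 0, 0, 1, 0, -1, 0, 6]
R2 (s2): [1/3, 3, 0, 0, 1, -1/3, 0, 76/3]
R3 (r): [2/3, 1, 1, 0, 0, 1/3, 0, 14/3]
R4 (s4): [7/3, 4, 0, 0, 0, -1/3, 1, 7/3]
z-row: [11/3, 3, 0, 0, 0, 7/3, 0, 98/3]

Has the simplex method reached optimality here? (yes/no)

Every z-row coefficient is ≥ 0, so the tableau is optimal.

yes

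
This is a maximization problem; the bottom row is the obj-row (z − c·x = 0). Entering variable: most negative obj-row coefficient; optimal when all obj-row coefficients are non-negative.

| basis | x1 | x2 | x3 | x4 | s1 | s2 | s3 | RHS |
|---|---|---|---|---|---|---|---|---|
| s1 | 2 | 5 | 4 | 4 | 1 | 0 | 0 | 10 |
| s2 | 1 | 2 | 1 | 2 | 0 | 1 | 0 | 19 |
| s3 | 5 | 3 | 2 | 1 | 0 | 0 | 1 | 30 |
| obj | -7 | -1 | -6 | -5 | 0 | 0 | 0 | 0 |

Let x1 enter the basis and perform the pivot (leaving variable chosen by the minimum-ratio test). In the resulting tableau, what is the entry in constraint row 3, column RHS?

5

Ratio test on column x1 — row 1: 10/2 = 5; row 2: 19/1 = 19; row 3: 30/5 = 6. Minimum is 5 at row 1 (s1 leaves); pivot element 2.
Divide row 1 by 2; eliminate column x1 from the other rows.
Row 3 update in column RHS: 30 − 5·5 = 5.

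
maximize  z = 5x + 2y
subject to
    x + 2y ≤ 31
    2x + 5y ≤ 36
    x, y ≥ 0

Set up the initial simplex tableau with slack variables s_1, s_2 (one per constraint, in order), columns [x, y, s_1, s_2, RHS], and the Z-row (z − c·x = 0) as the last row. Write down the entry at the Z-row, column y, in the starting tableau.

-2

The Z-row carries the negated objective coefficients: the y entry is -2.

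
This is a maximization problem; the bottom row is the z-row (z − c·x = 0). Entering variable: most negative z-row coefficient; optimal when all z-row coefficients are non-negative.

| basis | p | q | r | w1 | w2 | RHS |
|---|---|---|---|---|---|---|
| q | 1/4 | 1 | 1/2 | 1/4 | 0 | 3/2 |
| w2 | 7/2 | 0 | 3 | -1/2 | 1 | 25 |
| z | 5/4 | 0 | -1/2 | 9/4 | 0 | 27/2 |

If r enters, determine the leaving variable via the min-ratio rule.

q

Column r entries and ratios — q: (3/2)/(1/2) = 3; w2: 25/3 = 25/3.
Smallest ratio is 3 in the row of q, so q leaves.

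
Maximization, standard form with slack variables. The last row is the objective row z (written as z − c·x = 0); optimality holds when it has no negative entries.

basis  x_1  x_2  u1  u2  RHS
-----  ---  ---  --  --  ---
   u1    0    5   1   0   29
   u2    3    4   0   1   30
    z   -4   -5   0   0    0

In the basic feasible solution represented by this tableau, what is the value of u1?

29

u1 is basic (row 1); its value is the RHS of that row, 29.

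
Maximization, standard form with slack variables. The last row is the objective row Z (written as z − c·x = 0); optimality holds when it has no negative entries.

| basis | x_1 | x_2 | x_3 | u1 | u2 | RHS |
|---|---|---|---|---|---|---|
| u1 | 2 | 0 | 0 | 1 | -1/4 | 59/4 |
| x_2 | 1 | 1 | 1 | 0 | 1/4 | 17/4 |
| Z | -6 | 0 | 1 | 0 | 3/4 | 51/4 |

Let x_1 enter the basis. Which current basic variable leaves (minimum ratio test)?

Column x_1 entries and ratios — u1: (59/4)/2 = 59/8; x_2: (17/4)/1 = 17/4.
Smallest ratio is 17/4 in the row of x_2, so x_2 leaves.

x_2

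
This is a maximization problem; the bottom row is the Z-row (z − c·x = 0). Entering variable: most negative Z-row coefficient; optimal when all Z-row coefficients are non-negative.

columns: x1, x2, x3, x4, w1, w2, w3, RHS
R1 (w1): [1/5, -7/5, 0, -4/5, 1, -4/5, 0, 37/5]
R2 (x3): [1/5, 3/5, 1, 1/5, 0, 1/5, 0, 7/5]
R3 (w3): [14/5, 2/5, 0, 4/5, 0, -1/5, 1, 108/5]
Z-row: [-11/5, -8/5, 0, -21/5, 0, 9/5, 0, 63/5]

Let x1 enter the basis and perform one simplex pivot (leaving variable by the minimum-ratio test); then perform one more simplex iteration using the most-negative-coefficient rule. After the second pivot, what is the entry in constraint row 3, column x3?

Ratio test on column x1 — row 1: (37/5)/(1/5) = 37; row 2: (7/5)/(1/5) = 7; row 3: (108/5)/(14/5) = 54/7. Minimum is 7 at row 2 (x3 leaves); pivot element 1/5.
Divide row 2 by 1/5; eliminate column x1 from the other rows.
Second iteration: most negative Z-row entry is -2 in column x4, so x4 enters.
Ratio test on column x4 — row 1: entry -1 ≤ 0; row 2: 7/1 = 7; row 3: entry -2 ≤ 0. Minimum is 7 at row 2 (x1 leaves); pivot element 1.
Divide row 2 by 1; eliminate column x4 from the other rows.
After both pivots, the entry at constraint row 3, column x3 is -4.

-4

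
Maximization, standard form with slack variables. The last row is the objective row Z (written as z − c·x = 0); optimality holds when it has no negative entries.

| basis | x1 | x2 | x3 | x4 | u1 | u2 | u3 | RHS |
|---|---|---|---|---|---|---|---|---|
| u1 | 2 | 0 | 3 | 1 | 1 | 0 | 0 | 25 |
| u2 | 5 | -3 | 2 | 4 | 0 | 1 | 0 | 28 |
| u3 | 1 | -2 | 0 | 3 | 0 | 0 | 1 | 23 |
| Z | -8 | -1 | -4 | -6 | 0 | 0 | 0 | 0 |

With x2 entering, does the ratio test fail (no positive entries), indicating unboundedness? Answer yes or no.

Every constraint-row entry in column x2 is ≤ 0, so increasing x2 is unbounded.

yes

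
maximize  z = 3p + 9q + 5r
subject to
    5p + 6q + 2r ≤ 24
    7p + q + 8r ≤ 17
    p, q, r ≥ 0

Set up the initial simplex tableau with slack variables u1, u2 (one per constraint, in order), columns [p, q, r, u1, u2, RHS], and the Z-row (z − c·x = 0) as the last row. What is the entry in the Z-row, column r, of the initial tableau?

-5

The Z-row carries the negated objective coefficients: the r entry is -5.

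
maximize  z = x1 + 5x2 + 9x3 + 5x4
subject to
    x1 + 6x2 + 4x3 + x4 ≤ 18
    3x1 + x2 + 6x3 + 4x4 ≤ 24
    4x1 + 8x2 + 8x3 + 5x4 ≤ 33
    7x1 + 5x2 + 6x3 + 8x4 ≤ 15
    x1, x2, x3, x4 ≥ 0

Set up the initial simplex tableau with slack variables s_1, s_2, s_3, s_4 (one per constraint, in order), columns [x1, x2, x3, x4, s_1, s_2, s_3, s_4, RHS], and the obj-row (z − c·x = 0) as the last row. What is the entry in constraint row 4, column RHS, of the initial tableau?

15

The RHS of constraint 4 is b_4 = 15.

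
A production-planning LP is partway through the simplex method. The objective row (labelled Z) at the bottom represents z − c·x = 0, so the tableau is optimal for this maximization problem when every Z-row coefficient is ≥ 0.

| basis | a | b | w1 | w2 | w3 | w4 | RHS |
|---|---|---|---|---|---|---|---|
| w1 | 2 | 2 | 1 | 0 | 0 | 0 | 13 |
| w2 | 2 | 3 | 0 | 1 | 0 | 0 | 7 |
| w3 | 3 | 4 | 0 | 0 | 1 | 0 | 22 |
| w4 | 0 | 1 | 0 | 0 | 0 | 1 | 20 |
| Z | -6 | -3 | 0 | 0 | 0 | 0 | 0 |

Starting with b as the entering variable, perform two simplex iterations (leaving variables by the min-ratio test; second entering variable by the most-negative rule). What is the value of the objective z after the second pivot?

21

Ratio test on column b — row 1: 13/2 = 13/2; row 2: 7/3 = 7/3; row 3: 22/4 = 11/2; row 4: 20/1 = 20. Minimum is 7/3 at row 2 (w2 leaves); pivot element 3.
Pivot on row 2; the Z-row RHS becomes 0 − (-3)·(7/3) = 7.
Next entering variable (most negative Z-row entry -4): a.
Ratio test on column a — row 1: (25/3)/(2/3) = 25/2; row 2: (7/3)/(2/3) = 7/2; row 3: (38/3)/(1/3) = 38; row 4: entry -2/3 ≤ 0. Minimum is 7/2 at row 2 (b leaves); pivot element 2/3.
After the second pivot the Z-row RHS is 7 − (-4)·(7/2) = 21.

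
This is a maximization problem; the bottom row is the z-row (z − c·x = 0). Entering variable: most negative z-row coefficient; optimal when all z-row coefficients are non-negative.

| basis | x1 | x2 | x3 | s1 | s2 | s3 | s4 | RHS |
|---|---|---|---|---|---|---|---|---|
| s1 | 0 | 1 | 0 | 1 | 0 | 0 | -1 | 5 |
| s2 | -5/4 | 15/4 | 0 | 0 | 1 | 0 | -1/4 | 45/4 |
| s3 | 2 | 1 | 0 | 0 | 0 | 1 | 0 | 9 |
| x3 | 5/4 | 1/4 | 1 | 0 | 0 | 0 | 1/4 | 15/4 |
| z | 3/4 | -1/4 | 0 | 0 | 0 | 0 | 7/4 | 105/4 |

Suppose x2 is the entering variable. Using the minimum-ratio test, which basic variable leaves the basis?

Column x2 entries and ratios — s1: 5/1 = 5; s2: (45/4)/(15/4) = 3; s3: 9/1 = 9; x3: (15/4)/(1/4) = 15.
Smallest ratio is 3 in the row of s2, so s2 leaves.

s2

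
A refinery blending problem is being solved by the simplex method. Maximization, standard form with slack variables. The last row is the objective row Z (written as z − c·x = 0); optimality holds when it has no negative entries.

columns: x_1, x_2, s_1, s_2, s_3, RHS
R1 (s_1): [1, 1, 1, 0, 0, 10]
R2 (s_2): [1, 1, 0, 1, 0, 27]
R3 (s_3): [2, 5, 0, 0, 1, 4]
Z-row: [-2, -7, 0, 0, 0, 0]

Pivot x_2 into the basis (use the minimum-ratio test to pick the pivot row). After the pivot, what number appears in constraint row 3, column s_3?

Ratio test on column x_2 — row 1: 10/1 = 10; row 2: 27/1 = 27; row 3: 4/5 = 4/5. Minimum is 4/5 at row 3 (s_3 leaves); pivot element 5.
Divide row 3 by 5; eliminate column x_2 from the other rows.
In the new row 3, the s_3 entry is the old entry divided by the pivot: 1/5 = 1/5.

1/5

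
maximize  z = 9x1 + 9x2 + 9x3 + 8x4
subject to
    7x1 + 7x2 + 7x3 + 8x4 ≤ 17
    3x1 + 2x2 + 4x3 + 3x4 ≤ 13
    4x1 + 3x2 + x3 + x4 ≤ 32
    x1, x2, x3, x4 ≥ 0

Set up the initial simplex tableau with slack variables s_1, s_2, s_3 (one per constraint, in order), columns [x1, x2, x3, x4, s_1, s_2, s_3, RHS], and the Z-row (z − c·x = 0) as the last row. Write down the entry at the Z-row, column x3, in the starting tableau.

-9

The Z-row carries the negated objective coefficients: the x3 entry is -9.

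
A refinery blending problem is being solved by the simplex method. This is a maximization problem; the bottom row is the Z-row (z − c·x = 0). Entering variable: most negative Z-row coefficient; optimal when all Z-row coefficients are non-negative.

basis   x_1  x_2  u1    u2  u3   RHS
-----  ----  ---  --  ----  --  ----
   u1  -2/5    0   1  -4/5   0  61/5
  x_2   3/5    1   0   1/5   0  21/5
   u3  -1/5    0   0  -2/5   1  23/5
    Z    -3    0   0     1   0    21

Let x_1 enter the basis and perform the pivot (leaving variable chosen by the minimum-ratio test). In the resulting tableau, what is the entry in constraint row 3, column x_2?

Ratio test on column x_1 — row 1: entry -2/5 ≤ 0; row 2: (21/5)/(3/5) = 7; row 3: entry -1/5 ≤ 0. Minimum is 7 at row 2 (x_2 leaves); pivot element 3/5.
Divide row 2 by 3/5; eliminate column x_1 from the other rows.
Row 3 update in column x_2: 0 − (-1/5)·(5/3) = 1/3.

1/3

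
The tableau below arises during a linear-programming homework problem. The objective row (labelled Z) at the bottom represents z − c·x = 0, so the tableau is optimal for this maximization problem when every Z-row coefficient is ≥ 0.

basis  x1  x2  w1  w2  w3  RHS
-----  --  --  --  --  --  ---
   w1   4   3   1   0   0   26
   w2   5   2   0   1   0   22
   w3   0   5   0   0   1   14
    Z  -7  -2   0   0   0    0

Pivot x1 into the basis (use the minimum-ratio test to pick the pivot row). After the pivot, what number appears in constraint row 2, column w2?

1/5

Ratio test on column x1 — row 1: 26/4 = 13/2; row 2: 22/5 = 22/5; row 3: entry 0 ≤ 0. Minimum is 22/5 at row 2 (w2 leaves); pivot element 5.
Divide row 2 by 5; eliminate column x1 from the other rows.
In the new row 2, the w2 entry is the old entry divided by the pivot: 1/5 = 1/5.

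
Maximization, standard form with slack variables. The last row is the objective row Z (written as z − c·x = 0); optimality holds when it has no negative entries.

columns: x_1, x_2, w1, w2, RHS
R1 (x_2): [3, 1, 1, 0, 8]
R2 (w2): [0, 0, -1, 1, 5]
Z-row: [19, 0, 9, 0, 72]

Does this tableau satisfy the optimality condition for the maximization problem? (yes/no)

Every Z-row coefficient is ≥ 0, so the tableau is optimal.

yes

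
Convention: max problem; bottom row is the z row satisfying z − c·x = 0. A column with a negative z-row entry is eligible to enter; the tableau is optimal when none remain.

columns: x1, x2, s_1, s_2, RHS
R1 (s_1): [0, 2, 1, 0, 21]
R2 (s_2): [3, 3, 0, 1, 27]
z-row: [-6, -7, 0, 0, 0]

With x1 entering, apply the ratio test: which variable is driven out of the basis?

s_2

Column x1 entries and ratios — s_1: 0 ≤ 0, skip; s_2: 27/3 = 9.
Smallest ratio is 9 in the row of s_2, so s_2 leaves.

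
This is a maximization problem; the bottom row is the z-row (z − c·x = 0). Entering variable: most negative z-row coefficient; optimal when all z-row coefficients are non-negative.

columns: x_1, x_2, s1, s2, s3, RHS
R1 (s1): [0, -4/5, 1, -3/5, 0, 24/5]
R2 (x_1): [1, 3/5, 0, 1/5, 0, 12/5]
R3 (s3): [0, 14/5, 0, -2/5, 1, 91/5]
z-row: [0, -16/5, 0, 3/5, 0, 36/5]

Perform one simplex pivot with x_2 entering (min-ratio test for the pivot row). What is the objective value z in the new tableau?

20

Ratio test on column x_2 — row 1: entry -4/5 ≤ 0; row 2: (12/5)/(3/5) = 4; row 3: (91/5)/(14/5) = 13/2. Minimum is 4 at row 2 (x_1 leaves); pivot element 3/5.
Pivot on row 2; the z-row RHS becomes 36/5 − (-16/5)·4 = 20.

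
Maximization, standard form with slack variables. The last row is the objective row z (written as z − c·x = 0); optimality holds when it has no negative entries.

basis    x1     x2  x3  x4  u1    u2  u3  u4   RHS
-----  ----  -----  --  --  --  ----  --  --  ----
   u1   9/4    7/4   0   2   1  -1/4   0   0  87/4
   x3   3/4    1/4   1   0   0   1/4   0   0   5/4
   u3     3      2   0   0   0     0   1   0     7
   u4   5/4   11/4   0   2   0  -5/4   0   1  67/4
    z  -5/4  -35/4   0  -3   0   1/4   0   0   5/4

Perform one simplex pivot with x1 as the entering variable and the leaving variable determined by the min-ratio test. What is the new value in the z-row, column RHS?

Ratio test on column x1 — row 1: (87/4)/(9/4) = 29/3; row 2: (5/4)/(3/4) = 5/3; row 3: 7/3 = 7/3; row 4: (67/4)/(5/4) = 67/5. Minimum is 5/3 at row 2 (x3 leaves); pivot element 3/4.
Divide row 2 by 3/4; eliminate column x1 from the other rows.
z-row update in column RHS: 5/4 − (-5/4)·(5/3) = 10/3.

10/3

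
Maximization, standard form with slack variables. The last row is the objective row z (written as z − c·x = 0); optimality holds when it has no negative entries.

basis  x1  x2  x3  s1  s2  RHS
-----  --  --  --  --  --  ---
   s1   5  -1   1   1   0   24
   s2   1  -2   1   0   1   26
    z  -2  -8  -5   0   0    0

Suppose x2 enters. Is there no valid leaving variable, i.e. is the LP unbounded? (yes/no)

Every constraint-row entry in column x2 is ≤ 0, so increasing x2 is unbounded.

yes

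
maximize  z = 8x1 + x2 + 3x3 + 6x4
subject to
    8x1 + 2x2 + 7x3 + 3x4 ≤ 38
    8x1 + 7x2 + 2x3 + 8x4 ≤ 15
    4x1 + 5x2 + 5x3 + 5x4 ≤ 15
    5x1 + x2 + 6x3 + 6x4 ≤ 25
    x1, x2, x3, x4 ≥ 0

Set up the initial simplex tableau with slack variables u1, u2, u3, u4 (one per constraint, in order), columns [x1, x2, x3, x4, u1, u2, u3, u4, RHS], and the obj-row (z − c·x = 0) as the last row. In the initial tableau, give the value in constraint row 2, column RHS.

15

The RHS of constraint 2 is b_2 = 15.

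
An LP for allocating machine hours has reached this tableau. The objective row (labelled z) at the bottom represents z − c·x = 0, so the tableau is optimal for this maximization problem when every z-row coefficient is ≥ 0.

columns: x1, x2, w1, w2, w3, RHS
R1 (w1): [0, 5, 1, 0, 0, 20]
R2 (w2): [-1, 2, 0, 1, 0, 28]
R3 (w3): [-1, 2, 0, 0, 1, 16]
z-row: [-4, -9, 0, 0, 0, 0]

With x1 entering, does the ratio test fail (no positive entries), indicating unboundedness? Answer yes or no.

Every constraint-row entry in column x1 is ≤ 0, so increasing x1 is unbounded.

yes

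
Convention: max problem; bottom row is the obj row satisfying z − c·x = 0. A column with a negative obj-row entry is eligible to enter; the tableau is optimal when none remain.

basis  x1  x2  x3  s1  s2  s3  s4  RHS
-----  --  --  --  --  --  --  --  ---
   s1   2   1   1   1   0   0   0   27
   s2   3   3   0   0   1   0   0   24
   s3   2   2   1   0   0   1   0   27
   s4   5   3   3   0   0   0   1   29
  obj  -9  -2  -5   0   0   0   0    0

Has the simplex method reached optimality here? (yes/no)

The obj-row has a negative entry -9 in column x1, so it is not optimal.

no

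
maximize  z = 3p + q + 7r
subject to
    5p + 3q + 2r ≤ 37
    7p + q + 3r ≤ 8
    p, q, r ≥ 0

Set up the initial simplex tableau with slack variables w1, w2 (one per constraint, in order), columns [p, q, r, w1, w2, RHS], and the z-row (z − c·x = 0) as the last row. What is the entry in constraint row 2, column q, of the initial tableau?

Constraint 2 has coefficient 1 on q.

1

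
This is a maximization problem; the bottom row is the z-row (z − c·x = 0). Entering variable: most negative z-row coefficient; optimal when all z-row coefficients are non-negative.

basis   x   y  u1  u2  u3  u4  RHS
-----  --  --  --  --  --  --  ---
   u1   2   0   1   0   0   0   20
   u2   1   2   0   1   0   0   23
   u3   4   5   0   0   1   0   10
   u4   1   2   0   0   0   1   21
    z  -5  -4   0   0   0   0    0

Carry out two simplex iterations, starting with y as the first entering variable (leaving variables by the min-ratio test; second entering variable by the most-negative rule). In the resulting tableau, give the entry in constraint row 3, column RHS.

Ratio test on column y — row 1: entry 0 ≤ 0; row 2: 23/2 = 23/2; row 3: 10/5 = 2; row 4: 21/2 = 21/2. Minimum is 2 at row 3 (u3 leaves); pivot element 5.
Divide row 3 by 5; eliminate column y from the other rows.
Second iteration: most negative z-row entry is -9/5 in column x, so x enters.
Ratio test on column x — row 1: 20/2 = 10; row 2: entry -3/5 ≤ 0; row 3: 2/(4/5) = 5/2; row 4: entry -3/5 ≤ 0. Minimum is 5/2 at row 3 (y leaves); pivot element 4/5.
Divide row 3 by 4/5; eliminate column x from the other rows.
After both pivots, the entry at constraint row 3, column RHS is 5/2.

5/2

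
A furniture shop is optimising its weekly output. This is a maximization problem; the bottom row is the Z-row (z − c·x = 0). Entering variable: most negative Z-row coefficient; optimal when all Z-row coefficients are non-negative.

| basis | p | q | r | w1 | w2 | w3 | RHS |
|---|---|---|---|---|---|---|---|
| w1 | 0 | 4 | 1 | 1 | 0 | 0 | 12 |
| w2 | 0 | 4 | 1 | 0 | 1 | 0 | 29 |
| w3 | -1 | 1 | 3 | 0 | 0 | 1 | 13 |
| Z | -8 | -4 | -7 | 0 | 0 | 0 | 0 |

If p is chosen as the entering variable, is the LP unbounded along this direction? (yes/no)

Every constraint-row entry in column p is ≤ 0, so increasing p is unbounded.

yes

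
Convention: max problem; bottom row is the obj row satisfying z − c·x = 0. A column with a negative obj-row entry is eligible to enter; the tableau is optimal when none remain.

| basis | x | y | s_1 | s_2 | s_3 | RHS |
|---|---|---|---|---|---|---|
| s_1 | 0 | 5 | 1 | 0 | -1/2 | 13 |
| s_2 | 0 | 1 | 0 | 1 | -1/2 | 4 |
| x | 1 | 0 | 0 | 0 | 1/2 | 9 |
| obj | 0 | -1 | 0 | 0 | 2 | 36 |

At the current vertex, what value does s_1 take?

13

s_1 is basic (row 1); its value is the RHS of that row, 13.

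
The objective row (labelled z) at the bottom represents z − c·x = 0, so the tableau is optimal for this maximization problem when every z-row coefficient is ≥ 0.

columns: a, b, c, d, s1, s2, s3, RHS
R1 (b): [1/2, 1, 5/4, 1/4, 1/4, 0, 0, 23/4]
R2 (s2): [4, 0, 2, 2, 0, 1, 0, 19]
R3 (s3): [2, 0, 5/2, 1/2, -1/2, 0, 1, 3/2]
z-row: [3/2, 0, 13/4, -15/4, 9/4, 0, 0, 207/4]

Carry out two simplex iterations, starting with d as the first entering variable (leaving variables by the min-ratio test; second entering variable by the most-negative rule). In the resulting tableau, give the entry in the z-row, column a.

27/2

Ratio test on column d — row 1: (23/4)/(1/4) = 23; row 2: 19/2 = 19/2; row 3: (3/2)/(1/2) = 3. Minimum is 3 at row 3 (s3 leaves); pivot element 1/2.
Divide row 3 by 1/2; eliminate column d from the other rows.
Second iteration: most negative z-row entry is -3/2 in column s1, so s1 enters.
Ratio test on column s1 — row 1: 5/(1/2) = 10; row 2: 13/2 = 13/2; row 3: entry -1 ≤ 0. Minimum is 13/2 at row 2 (s2 leaves); pivot element 2.
Divide row 2 by 2; eliminate column s1 from the other rows.
After both pivots, the entry at the z-row, column a is 27/2.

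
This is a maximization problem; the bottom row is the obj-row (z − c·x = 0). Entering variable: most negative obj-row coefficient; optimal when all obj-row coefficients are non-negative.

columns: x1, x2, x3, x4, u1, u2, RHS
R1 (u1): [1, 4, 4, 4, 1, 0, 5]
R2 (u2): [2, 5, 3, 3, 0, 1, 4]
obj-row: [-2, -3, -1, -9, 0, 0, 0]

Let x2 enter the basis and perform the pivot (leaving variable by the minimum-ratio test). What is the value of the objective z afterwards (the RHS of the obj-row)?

12/5

Ratio test on column x2 — row 1: 5/4 = 5/4; row 2: 4/5 = 4/5. Minimum is 4/5 at row 2 (u2 leaves); pivot element 5.
Pivot on row 2; the obj-row RHS becomes 0 − (-3)·(4/5) = 12/5.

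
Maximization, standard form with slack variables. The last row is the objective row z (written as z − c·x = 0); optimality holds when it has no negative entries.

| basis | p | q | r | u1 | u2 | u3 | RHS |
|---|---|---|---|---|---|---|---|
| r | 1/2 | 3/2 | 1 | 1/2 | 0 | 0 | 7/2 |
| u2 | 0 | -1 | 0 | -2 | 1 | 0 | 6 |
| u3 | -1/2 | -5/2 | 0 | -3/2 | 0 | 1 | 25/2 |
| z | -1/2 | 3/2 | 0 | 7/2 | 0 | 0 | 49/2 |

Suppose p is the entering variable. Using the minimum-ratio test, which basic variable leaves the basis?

Column p entries and ratios — r: (7/2)/(1/2) = 7; u2: 0 ≤ 0, skip; u3: -1/2 ≤ 0, skip.
Smallest ratio is 7 in the row of r, so r leaves.

r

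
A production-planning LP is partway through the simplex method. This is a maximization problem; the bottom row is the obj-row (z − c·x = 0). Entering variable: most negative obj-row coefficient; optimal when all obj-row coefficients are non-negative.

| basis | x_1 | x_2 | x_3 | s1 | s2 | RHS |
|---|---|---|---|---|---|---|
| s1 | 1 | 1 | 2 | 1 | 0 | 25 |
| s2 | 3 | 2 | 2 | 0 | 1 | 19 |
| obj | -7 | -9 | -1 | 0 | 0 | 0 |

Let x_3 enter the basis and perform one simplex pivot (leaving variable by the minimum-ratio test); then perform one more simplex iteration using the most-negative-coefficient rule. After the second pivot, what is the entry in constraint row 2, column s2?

Ratio test on column x_3 — row 1: 25/2 = 25/2; row 2: 19/2 = 19/2. Minimum is 19/2 at row 2 (s2 leaves); pivot element 2.
Divide row 2 by 2; eliminate column x_3 from the other rows.
Second iteration: most negative obj-row entry is -8 in column x_2, so x_2 enters.
Ratio test on column x_2 — row 1: entry -1 ≤ 0; row 2: (19/2)/1 = 19/2. Minimum is 19/2 at row 2 (x_3 leaves); pivot element 1.
Divide row 2 by 1; eliminate column x_2 from the other rows.
After both pivots, the entry at constraint row 2, column s2 is 1/2.

1/2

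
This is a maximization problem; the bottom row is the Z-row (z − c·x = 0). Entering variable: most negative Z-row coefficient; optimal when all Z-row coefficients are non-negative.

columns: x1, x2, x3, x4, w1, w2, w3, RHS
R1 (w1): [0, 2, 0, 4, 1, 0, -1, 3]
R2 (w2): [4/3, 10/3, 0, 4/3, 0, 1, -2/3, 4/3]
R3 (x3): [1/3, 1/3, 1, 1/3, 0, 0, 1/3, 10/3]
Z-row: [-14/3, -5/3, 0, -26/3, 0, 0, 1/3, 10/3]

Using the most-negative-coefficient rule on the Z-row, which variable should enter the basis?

Negative Z-row entries: x1: -14/3, x2: -5/3, x4: -26/3.
The most negative is -26/3 in column x4, so x4 enters.

x4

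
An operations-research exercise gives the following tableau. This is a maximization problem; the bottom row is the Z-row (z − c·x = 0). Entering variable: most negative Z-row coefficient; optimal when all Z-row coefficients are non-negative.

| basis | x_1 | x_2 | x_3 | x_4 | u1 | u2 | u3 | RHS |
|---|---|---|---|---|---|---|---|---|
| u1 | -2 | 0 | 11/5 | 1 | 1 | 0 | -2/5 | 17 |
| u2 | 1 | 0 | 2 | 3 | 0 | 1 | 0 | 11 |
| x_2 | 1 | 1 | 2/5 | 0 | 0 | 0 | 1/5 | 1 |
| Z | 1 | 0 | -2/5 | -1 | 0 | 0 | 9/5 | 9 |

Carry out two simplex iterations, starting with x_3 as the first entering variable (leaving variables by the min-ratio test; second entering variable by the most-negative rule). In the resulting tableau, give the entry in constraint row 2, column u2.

1/3

Ratio test on column x_3 — row 1: 17/(11/5) = 85/11; row 2: 11/2 = 11/2; row 3: 1/(2/5) = 5/2. Minimum is 5/2 at row 3 (x_2 leaves); pivot element 2/5.
Divide row 3 by 2/5; eliminate column x_3 from the other rows.
Second iteration: most negative Z-row entry is -1 in column x_4, so x_4 enters.
Ratio test on column x_4 — row 1: (23/2)/1 = 23/2; row 2: 6/3 = 2; row 3: entry 0 ≤ 0. Minimum is 2 at row 2 (u2 leaves); pivot element 3.
Divide row 2 by 3; eliminate column x_4 from the other rows.
After both pivots, the entry at constraint row 2, column u2 is 1/3.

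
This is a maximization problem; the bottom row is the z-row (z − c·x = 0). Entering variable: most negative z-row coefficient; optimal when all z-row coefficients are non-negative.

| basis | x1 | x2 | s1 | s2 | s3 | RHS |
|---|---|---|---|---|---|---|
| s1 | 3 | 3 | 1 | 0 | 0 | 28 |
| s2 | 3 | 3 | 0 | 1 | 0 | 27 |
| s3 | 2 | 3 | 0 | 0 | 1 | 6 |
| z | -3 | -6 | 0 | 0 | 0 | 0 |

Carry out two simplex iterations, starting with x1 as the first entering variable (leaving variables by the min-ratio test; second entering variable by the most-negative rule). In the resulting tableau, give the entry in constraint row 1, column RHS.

Ratio test on column x1 — row 1: 28/3 = 28/3; row 2: 27/3 = 9; row 3: 6/2 = 3. Minimum is 3 at row 3 (s3 leaves); pivot element 2.
Divide row 3 by 2; eliminate column x1 from the other rows.
Second iteration: most negative z-row entry is -3/2 in column x2, so x2 enters.
Ratio test on column x2 — row 1: entry -3/2 ≤ 0; row 2: entry -3/2 ≤ 0; row 3: 3/(3/2) = 2. Minimum is 2 at row 3 (x1 leaves); pivot element 3/2.
Divide row 3 by 3/2; eliminate column x2 from the other rows.
After both pivots, the entry at constraint row 1, column RHS is 22.

22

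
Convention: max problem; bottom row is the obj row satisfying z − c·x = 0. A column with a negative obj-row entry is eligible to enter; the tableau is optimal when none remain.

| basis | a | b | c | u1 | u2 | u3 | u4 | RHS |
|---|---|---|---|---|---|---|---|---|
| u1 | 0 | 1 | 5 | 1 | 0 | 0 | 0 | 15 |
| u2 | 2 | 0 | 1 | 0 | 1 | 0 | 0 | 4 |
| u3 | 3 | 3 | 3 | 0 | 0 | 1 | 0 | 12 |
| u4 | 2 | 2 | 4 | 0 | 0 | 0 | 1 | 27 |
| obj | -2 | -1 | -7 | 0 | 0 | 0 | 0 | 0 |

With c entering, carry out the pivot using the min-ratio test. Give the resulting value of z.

Ratio test on column c — row 1: 15/5 = 3; row 2: 4/1 = 4; row 3: 12/3 = 4; row 4: 27/4 = 27/4. Minimum is 3 at row 1 (u1 leaves); pivot element 5.
Pivot on row 1; the obj-row RHS becomes 0 − (-7)·3 = 21.

21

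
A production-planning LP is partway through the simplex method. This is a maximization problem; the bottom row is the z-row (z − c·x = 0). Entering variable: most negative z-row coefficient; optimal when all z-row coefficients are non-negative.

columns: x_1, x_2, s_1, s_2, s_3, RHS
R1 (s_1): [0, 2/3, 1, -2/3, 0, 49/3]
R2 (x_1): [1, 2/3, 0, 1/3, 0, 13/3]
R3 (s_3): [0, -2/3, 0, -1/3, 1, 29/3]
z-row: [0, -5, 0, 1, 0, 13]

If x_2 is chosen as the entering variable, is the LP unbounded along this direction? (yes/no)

no

Column x_2 has positive entries in row(s) 1, 2, so the ratio test bounds it — not unbounded.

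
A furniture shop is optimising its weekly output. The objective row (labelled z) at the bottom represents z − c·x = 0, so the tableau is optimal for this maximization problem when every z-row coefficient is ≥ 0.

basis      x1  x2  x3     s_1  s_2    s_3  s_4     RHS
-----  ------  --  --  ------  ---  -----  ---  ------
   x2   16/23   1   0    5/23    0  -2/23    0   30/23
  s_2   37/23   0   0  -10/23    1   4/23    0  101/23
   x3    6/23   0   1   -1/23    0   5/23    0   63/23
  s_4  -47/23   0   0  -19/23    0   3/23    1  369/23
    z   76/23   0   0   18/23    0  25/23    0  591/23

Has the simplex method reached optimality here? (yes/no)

Every z-row coefficient is ≥ 0, so the tableau is optimal.

yes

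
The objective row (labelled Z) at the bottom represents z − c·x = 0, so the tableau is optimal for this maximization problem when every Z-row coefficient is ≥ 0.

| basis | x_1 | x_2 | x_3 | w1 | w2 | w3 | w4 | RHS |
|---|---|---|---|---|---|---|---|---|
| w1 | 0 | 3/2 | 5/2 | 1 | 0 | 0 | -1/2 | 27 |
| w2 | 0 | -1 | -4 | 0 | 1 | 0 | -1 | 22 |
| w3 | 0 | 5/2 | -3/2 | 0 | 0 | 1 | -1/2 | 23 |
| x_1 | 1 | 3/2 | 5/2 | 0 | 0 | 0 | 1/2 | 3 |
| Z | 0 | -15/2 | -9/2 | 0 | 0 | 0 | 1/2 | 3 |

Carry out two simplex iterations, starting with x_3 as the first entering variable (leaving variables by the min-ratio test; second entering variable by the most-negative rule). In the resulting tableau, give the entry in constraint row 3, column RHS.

Ratio test on column x_3 — row 1: 27/(5/2) = 54/5; row 2: entry -4 ≤ 0; row 3: entry -3/2 ≤ 0; row 4: 3/(5/2) = 6/5. Minimum is 6/5 at row 4 (x_1 leaves); pivot element 5/2.
Divide row 4 by 5/2; eliminate column x_3 from the other rows.
Second iteration: most negative Z-row entry is -24/5 in column x_2, so x_2 enters.
Ratio test on column x_2 — row 1: entry 0 ≤ 0; row 2: (134/5)/(7/5) = 134/7; row 3: (124/5)/(17/5) = 124/17; row 4: (6/5)/(3/5) = 2. Minimum is 2 at row 4 (x_3 leaves); pivot element 3/5.
Divide row 4 by 3/5; eliminate column x_2 from the other rows.
After both pivots, the entry at constraint row 3, column RHS is 18.

18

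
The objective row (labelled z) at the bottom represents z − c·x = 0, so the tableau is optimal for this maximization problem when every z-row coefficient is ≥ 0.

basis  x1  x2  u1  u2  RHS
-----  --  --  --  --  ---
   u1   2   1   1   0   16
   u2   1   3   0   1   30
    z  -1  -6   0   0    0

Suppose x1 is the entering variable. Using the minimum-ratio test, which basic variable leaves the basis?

u1

Column x1 entries and ratios — u1: 16/2 = 8; u2: 30/1 = 30.
Smallest ratio is 8 in the row of u1, so u1 leaves.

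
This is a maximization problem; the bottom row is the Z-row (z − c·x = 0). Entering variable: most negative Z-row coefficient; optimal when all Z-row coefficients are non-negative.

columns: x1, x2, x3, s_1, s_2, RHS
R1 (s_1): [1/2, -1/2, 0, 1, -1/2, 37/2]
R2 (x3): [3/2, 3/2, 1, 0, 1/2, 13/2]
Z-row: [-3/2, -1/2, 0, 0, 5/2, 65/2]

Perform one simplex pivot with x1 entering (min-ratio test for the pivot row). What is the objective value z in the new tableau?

Ratio test on column x1 — row 1: (37/2)/(1/2) = 37; row 2: (13/2)/(3/2) = 13/3. Minimum is 13/3 at row 2 (x3 leaves); pivot element 3/2.
Pivot on row 2; the Z-row RHS becomes 65/2 − (-3/2)·(13/3) = 39.

39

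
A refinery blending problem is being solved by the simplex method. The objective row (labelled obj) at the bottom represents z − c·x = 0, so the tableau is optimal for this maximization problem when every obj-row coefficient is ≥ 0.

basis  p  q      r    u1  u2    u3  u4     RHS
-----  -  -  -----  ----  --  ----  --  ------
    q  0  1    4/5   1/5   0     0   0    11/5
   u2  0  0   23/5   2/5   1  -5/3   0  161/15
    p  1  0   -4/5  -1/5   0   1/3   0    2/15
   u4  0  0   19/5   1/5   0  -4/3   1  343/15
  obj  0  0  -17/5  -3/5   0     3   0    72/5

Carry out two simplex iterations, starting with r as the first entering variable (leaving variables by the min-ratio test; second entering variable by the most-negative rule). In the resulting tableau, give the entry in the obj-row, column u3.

Ratio test on column r — row 1: (11/5)/(4/5) = 11/4; row 2: (161/15)/(23/5) = 7/3; row 3: entry -4/5 ≤ 0; row 4: (343/15)/(19/5) = 343/57. Minimum is 7/3 at row 2 (u2 leaves); pivot element 23/5.
Divide row 2 by 23/5; eliminate column r from the other rows.
Second iteration: most negative obj-row entry is -7/23 in column u1, so u1 enters.
Ratio test on column u1 — row 1: (1/3)/(3/23) = 23/9; row 2: (7/3)/(2/23) = 161/6; row 3: entry -3/23 ≤ 0; row 4: entry -3/23 ≤ 0. Minimum is 23/9 at row 1 (q leaves); pivot element 3/23.
Divide row 1 by 3/23; eliminate column u1 from the other rows.
After both pivots, the entry at the obj-row, column u3 is 22/9.

22/9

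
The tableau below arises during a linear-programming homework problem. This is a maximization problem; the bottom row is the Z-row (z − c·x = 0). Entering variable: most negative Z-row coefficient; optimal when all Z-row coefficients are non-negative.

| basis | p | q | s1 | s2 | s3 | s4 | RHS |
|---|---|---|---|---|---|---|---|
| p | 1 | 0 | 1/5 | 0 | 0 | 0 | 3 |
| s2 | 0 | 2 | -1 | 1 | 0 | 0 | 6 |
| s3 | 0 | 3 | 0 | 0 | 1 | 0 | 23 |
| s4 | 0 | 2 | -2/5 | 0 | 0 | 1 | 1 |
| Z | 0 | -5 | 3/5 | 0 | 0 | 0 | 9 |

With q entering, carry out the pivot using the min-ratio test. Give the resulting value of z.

23/2

Ratio test on column q — row 1: entry 0 ≤ 0; row 2: 6/2 = 3; row 3: 23/3 = 23/3; row 4: 1/2 = 1/2. Minimum is 1/2 at row 4 (s4 leaves); pivot element 2.
Pivot on row 4; the Z-row RHS becomes 9 − (-5)·(1/2) = 23/2.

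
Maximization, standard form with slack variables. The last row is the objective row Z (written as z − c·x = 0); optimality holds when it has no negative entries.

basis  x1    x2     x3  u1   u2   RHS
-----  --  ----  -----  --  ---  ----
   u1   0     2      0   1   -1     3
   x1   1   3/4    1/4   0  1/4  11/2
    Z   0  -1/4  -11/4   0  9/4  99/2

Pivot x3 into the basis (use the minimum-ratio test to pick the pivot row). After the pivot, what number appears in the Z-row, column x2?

8

Ratio test on column x3 — row 1: entry 0 ≤ 0; row 2: (11/2)/(1/4) = 22. Minimum is 22 at row 2 (x1 leaves); pivot element 1/4.
Divide row 2 by 1/4; eliminate column x3 from the other rows.
Z-row update in column x2: -1/4 − (-11/4)·3 = 8.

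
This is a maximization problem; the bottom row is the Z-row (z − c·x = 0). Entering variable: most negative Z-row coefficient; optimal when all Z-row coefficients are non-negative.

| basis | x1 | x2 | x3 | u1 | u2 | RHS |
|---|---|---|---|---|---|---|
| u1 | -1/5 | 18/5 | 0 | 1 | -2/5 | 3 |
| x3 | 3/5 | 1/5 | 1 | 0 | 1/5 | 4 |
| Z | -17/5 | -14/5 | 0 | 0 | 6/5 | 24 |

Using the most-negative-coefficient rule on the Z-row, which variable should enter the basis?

Negative Z-row entries: x1: -17/5, x2: -14/5.
The most negative is -17/5 in column x1, so x1 enters.

x1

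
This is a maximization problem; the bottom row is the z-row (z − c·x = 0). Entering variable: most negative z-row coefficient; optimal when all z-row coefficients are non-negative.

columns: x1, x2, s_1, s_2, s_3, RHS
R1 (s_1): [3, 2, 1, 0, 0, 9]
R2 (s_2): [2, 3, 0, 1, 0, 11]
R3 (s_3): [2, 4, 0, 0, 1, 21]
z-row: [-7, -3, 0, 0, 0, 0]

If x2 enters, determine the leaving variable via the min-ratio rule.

s_2

Column x2 entries and ratios — s_1: 9/2 = 9/2; s_2: 11/3 = 11/3; s_3: 21/4 = 21/4.
Smallest ratio is 11/3 in the row of s_2, so s_2 leaves.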